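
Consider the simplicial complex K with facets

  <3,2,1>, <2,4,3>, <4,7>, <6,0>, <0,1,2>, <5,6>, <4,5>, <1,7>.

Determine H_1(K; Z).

Take the total order 0 < 1 < 2 < 3 < 4 < 5 < 6 < 7 on the vertex set. Then K (dimension 2) consists of the simplices:

  0-simplices (8): [0], [1], [2], [3], [4], [5], [6], [7]
  1-simplices (12): [0,1], [0,2], [0,6], [1,2], [1,3], [1,7], [2,3], [2,4], [3,4], [4,5], [4,7], [5,6]
  2-simplices (3): [0,1,2], [1,2,3], [2,3,4]

so the chain groups are C_0 ≅ Z^8, C_1 ≅ Z^12, C_2 ≅ Z^3.

The boundary map ∂_1: C_1 → C_0 sends each edge [p,q] (with p < q) to q − p. For instance
  ∂[0,6] = [6] − [0].
As a 8×12 matrix over Z this has rank 7, with invariant factors (1,1,1,1,1,1,1).

∂_2: C_2 → C_1 maps a triangle to the signed sum of its edges. For instance
  ∂[2,3,4] = [3,4] − [2,4] + [2,3],
  ∂[1,2,3] = [2,3] − [1,3] + [1,2].
The resulting 12×3 matrix has rank 3, and its Smith normal form has invariant factors (1,1,1).

Reading off H_k = ker ∂_k / im ∂_{k+1}:

  H_1: rank ker ∂_1 − rank ∂_2 = (12 − 7) − 3 = 2, and the invariant factors of ∂_2 are all 1, so H_1 = Z^2.

H_1 = Z^2.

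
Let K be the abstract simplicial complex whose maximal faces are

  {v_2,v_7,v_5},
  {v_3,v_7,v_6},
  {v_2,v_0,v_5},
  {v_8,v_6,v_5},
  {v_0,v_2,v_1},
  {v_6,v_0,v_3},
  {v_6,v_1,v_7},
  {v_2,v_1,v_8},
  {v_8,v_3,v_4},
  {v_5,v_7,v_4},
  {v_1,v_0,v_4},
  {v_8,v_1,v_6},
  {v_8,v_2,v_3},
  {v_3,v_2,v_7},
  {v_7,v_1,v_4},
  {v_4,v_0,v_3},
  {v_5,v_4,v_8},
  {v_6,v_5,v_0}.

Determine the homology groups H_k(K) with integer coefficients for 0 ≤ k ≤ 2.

H_0 = Z,  H_1 = Z^2,  H_2 = Z.

K has 9 vertices, 27 edges, 18 triangles.
rank ∂_0 = 0, rank ∂_1 = 8 ⇒ b_0 = 9 − 0 − 8 = 1; all invariant factors of ∂_1 are 1 so no torsion. So H_0 ≅ Z.
rank ∂_1 = 8, rank ∂_2 = 17 ⇒ b_1 = 27 − 8 − 17 = 2; all invariant factors of ∂_2 are 1 so no torsion. So H_1 ≅ Z^2.
rank ∂_2 = 17, rank ∂_3 = 0 ⇒ b_2 = 18 − 17 − 0 = 1. So H_2 ≅ Z.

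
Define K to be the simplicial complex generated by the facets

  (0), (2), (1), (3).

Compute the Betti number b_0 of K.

Order the vertices as 0 < 1 < 2 < 3. Listing each simplex with vertices in this order, K has dimension 0 with simplices:

  0-simplices (4): [0], [1], [2], [3]

giving chain groups C_0 ≅ Z^4.

Now H_k = ker ∂_k / im ∂_{k+1}, so:

  H_0: rank C_0 − rank ∂_1 = 4 − 0 = 4, and there is no ∂_1, so H_0 = Z^4.

Hence the Betti numbers are b_0 = 4.

b_0 = 4.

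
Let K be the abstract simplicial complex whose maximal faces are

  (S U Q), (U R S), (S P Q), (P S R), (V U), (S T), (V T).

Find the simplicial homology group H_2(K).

Fix the vertex order P < Q < R < S < T < U < V and write every simplex with vertices in increasing order. Then dim K = 2 and the simplices of K are:

  0-simplices (7): P, Q, R, S, T, U, V
  1-simplices (11): PQ, PR, PS, QS, QU, RS, RU, ST, SU, TV, UV
  2-simplices (4): PQS, PRS, QSU, RSU

so the chain groups are C_0 ≅ Z^7, C_1 ≅ Z^11, C_2 ≅ Z^4.

The boundary map ∂_1: C_1 → C_0 is given by ∂[p,q] = [q] − [p]. For instance
  ∂TV = V − T.
This gives a 7×11 integer matrix of rank 6; reducing to Smith normal form yields diagonal entries (1,1,1,1,1,1).

Boundary ∂_2: C_2 → C_1 acts by ∂[p,q,r] = [q,r] − [p,r] + [p,q]. For instance
  ∂PRS = RS − PS + PR,
  ∂RSU = SU − RU + RS.
This gives a 11×4 integer matrix of rank 4; reducing to Smith normal form yields diagonal entries (1,1,1,1).

From H_k ≅ ker(∂_k) / im(∂_{k+1}) we obtain:

  H_2: rank ker ∂_2 − rank ∂_3 = (4 − 4) − 0 = 0, and there is no ∂_3, so H_2 ≅ 0.

H_2 = 0.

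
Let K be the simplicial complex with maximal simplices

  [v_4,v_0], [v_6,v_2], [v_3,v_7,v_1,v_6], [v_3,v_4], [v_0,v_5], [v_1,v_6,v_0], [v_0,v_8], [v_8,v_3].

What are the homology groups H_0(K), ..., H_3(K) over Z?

H_0 = Z,  H_1 = Z^2,  H_2 = 0,  H_3 = 0.

Order the vertices as v_0 < v_1 < v_2 < v_3 < v_4 < v_5 < v_6 < v_7 < v_8. Listing each simplex with vertices in this order, K has dimension 3 with simplices:

  0-simplices (9): [v_0], [v_1], [v_2], [v_3], [v_4], [v_5], [v_6], [v_7], [v_8]
  1-simplices (14): [v_0,v_1], [v_0,v_4], [v_0,v_5], [v_0,v_6], [v_0,v_8], [v_1,v_3], [v_1,v_6], [v_1,v_7], [v_2,v_6], [v_3,v_4], [v_3,v_6], [v_3,v_7], [v_3,v_8], [v_6,v_7]
  2-simplices (5): [v_0,v_1,v_6], [v_1,v_3,v_6], [v_1,v_3,v_7], [v_1,v_6,v_7], [v_3,v_6,v_7]
  3-simplices (1): [v_1,v_3,v_6,v_7]

giving chain groups C_0 ≅ Z^9, C_1 ≅ Z^14, C_2 ≅ Z^5, C_3 ≅ Z^1.

Boundary ∂_1: C_1 → C_0 sends each edge [p,q] (with p < q) to q − p.
The 9×14 boundary matrix has rank 8 and Smith normal form diag(1,1,1,1,1,1,1,1).

Boundary ∂_2: C_2 → C_1 maps a triangle to the signed sum of its edges. For instance
  ∂[v_1,v_3,v_7] = [v_3,v_7] − [v_1,v_7] + [v_1,v_3],
  ∂[v_0,v_1,v_6] = [v_1,v_6] − [v_0,v_6] + [v_0,v_1].
The resulting 14×5 matrix has rank 4, and its Smith normal form has invariant factors (1,1,1,1).

∂_3: C_3 → C_2 sends each 3-simplex σ to the alternating sum Σ_i (−1)^i (σ with its i-th vertex removed). For instance
  ∂[v_1,v_3,v_6,v_7] = [v_3,v_6,v_7] − [v_1,v_6,v_7] + [v_1,v_3,v_7] − [v_1,v_3,v_6].
The 5×1 boundary matrix has rank 1 and Smith normal form diag(1).

From H_k ≅ ker(∂_k) / im(∂_{k+1}) we obtain:

  H_0: rank C_0 − rank ∂_1 = 9 − 8 = 1, and the invariant factors of ∂_1 are all 1, so H_0 = Z.
  H_1: rank ker ∂_1 − rank ∂_2 = (14 − 8) − 4 = 2, and the invariant factors of ∂_2 are all 1, so H_1 = Z^2.
  H_2: rank ker ∂_2 − rank ∂_3 = (5 − 4) − 1 = 0, and the invariant factors of ∂_3 are all 1, so H_2 = 0.
  H_3: rank ker ∂_3 − rank ∂_4 = (1 − 1) − 0 = 0, and there is no ∂_4, so H_3 = 0.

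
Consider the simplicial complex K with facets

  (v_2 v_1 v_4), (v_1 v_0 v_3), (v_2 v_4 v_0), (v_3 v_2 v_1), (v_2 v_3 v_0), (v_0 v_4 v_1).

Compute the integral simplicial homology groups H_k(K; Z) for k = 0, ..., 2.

H_0 = Z,  H_1 = 0,  H_2 = Z.

Fix the vertex order v_0 < v_1 < v_2 < v_3 < v_4 and write every simplex with vertices in increasing order. Then dim K = 2 and the simplices of K are:

  0-simplices (5): [v_0], [v_1], [v_2], [v_3], [v_4]
  1-simplices (9): [v_0,v_1], [v_0,v_2], [v_0,v_3], [v_0,v_4], [v_1,v_2], [v_1,v_3], [v_1,v_4], [v_2,v_3], [v_2,v_4]
  2-simplices (6): [v_0,v_1,v_3], [v_0,v_1,v_4], [v_0,v_2,v_3], [v_0,v_2,v_4], [v_1,v_2,v_3], [v_1,v_2,v_4]

Hence C_0 ≅ Z^5, C_1 ≅ Z^9, C_2 ≅ Z^6.

Boundary ∂_1: C_1 → C_0 sends each edge [p,q] (with p < q) to q − p.
This gives a 5×9 integer matrix of rank 4; reducing to Smith normal form yields diagonal entries (1,1,1,1).

∂_2: C_2 → C_1 sends each 2-simplex [p,q,r] to [q,r] − [p,r] + [p,q]. For instance
  ∂[v_0,v_2,v_3] = [v_2,v_3] − [v_0,v_3] + [v_0,v_2],
  ∂[v_1,v_2,v_4] = [v_2,v_4] − [v_1,v_4] + [v_1,v_2].
This gives a 9×6 integer matrix of rank 5; reducing to Smith normal form yields diagonal entries (1,1,1,1,1).

Now H_k = ker ∂_k / im ∂_{k+1}, so:

  H_0: rank C_0 − rank ∂_1 = 5 − 4 = 1, and the invariant factors of ∂_1 are all 1, so H_0 = Z.
  H_1: rank ker ∂_1 − rank ∂_2 = (9 − 4) − 5 = 0, and the invariant factors of ∂_2 are all 1, so H_1 = 0.
  H_2: rank ker ∂_2 − rank ∂_3 = (6 − 5) − 0 = 1, and there is no ∂_3, so H_2 = Z.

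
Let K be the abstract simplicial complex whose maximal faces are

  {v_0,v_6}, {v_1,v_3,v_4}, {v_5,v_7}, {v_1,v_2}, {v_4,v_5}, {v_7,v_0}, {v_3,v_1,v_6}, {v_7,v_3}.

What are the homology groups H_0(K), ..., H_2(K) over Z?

H_0 = Z,  H_1 = Z^2,  H_2 = 0.

Take the total order v_0 < v_1 < v_2 < v_3 < v_4 < v_5 < v_6 < v_7 on the vertex set. Then K (dimension 2) consists of the simplices:

  0-simplices (8): [v_0], [v_1], [v_2], [v_3], [v_4], [v_5], [v_6], [v_7]
  1-simplices (11): [v_0,v_6], [v_0,v_7], [v_1,v_2], [v_1,v_3], [v_1,v_4], [v_1,v_6], [v_3,v_4], [v_3,v_6], [v_3,v_7], [v_4,v_5], [v_5,v_7]
  2-simplices (2): [v_1,v_3,v_4], [v_1,v_3,v_6]

giving chain groups C_0 ≅ Z^8, C_1 ≅ Z^11, C_2 ≅ Z^2.

∂_1: C_1 → C_0 maps an edge to its endpoints' difference, ∂[p,q] = q − p. For instance
  ∂[v_3,v_7] = [v_7] − [v_3].
The resulting 8×11 matrix has rank 7, and its Smith normal form has invariant factors (1,1,1,1,1,1,1).

∂_2: C_2 → C_1 sends each 2-simplex [p,q,r] to [q,r] − [p,r] + [p,q]. For instance
  ∂[v_1,v_3,v_6] = [v_3,v_6] − [v_1,v_6] + [v_1,v_3],
  ∂[v_1,v_3,v_4] = [v_3,v_4] − [v_1,v_4] + [v_1,v_3].
As a 11×2 matrix over Z this has rank 2, with invariant factors (1,1).

Computing H_k = (kernel of ∂_k) / (image of ∂_{k+1}):

  H_0: rank C_0 − rank ∂_1 = 8 − 7 = 1, and the invariant factors of ∂_1 are all 1, so H_0 = Z.
  H_1: rank ker ∂_1 − rank ∂_2 = (11 − 7) − 2 = 2, and the invariant factors of ∂_2 are all 1, so H_1 = Z^2.
  H_2: rank ker ∂_2 − rank ∂_3 = (2 − 2) − 0 = 0, and there is no ∂_3, so H_2 = 0.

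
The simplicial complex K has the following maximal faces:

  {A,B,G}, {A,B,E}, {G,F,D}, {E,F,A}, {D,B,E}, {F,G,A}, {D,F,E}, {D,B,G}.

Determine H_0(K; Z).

K has 6 vertices, 12 edges, 8 triangles.
rank ∂_0 = 0, rank ∂_1 = 5 ⇒ b_0 = 6 − 0 − 5 = 1; all invariant factors of ∂_1 are 1 so no torsion. So H_0 ≅ Z.

H_0 ≅ Z.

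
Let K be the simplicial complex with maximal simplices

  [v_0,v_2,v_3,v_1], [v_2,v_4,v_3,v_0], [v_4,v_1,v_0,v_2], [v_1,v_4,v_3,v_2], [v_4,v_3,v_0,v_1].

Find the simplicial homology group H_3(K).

H_3 ≅ Z.

Order the vertices as v_0 < v_1 < v_2 < v_3 < v_4. Listing each simplex with vertices in this order, K has dimension 3 with simplices:

  0-simplices (5): [v_0], [v_1], [v_2], [v_3], [v_4]
  1-simplices (10): [v_0,v_1], [v_0,v_2], [v_0,v_3], [v_0,v_4], [v_1,v_2], [v_1,v_3], [v_1,v_4], [v_2,v_3], [v_2,v_4], [v_3,v_4]
  2-simplices (10): [v_0,v_1,v_2], [v_0,v_1,v_3], [v_0,v_1,v_4], [v_0,v_2,v_3], [v_0,v_2,v_4], [v_0,v_3,v_4], [v_1,v_2,v_3], [v_1,v_2,v_4], [v_1,v_3,v_4], [v_2,v_3,v_4]
  3-simplices (5): [v_0,v_1,v_2,v_3], [v_0,v_1,v_2,v_4], [v_0,v_1,v_3,v_4], [v_0,v_2,v_3,v_4], [v_1,v_2,v_3,v_4]

Hence C_0 ≅ Z^5, C_1 ≅ Z^10, C_2 ≅ Z^10, C_3 ≅ Z^5.

Boundary ∂_1: C_1 → C_0 is given by ∂[p,q] = [q] − [p]. For instance
  ∂[v_0,v_4] = [v_4] − [v_0].
This gives a 5×10 integer matrix of rank 4; reducing to Smith normal form yields diagonal entries (1,1,1,1).

Boundary ∂_2: C_2 → C_1 sends each 2-simplex [p,q,r] to [q,r] − [p,r] + [p,q]. For instance
  ∂[v_1,v_3,v_4] = [v_3,v_4] − [v_1,v_4] + [v_1,v_3],
  ∂[v_0,v_2,v_4] = [v_2,v_4] − [v_0,v_4] + [v_0,v_2].
The 10×10 boundary matrix has rank 6 and Smith normal form diag(1,1,1,1,1,1).

Boundary ∂_3: C_3 → C_2 sends each 3-simplex σ to the alternating sum Σ_i (−1)^i (σ with its i-th vertex removed). For instance
  ∂[v_0,v_1,v_2,v_4] = [v_1,v_2,v_4] − [v_0,v_2,v_4] + [v_0,v_1,v_4] − [v_0,v_1,v_2],
  ∂[v_0,v_2,v_3,v_4] = [v_2,v_3,v_4] − [v_0,v_3,v_4] + [v_0,v_2,v_4] − [v_0,v_2,v_3].
The 10×5 boundary matrix has rank 4 and Smith normal form diag(1,1,1,1).

From H_k ≅ ker(∂_k) / im(∂_{k+1}) we obtain:

  H_3: rank ker ∂_3 − rank ∂_4 = (5 − 4) − 0 = 1, and there is no ∂_4, so H_3 ≅ Z.

(K is a triangulation of the 3-sphere S^3.)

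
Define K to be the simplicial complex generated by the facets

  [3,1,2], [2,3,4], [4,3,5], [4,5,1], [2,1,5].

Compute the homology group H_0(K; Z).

Take the total order 1 < 2 < 3 < 4 < 5 on the vertex set. Then K (dimension 2) consists of the simplices:

  0-simplices (5): [1], [2], [3], [4], [5]
  1-simplices (10): [1,2], [1,3], [1,4], [1,5], [2,3], [2,4], [2,5], [3,4], [3,5], [4,5]
  2-simplices (5): [1,2,3], [1,2,5], [1,4,5], [2,3,4], [3,4,5]

Hence C_0 ≅ Z^5, C_1 ≅ Z^10, C_2 ≅ Z^5.

The boundary map ∂_1: C_1 → C_0 maps an edge to its endpoints' difference, ∂[p,q] = q − p. For instance
  ∂[1,5] = [5] − [1].
The resulting 5×10 matrix has rank 4, and its Smith normal form has invariant factors (1,1,1,1).

Boundary ∂_2: C_2 → C_1 maps a triangle to the signed sum of its edges. For instance
  ∂[1,2,3] = [2,3] − [1,3] + [1,2],
  ∂[1,4,5] = [4,5] − [1,5] + [1,4].
The resulting 10×5 matrix has rank 5, and its Smith normal form has invariant factors (1,1,1,1,1).

Now H_k = ker ∂_k / im ∂_{k+1}, so:

  H_0: rank C_0 − rank ∂_1 = 5 − 4 = 1, and the invariant factors of ∂_1 are all 1, so H_0 = Z.

H_0 = Z.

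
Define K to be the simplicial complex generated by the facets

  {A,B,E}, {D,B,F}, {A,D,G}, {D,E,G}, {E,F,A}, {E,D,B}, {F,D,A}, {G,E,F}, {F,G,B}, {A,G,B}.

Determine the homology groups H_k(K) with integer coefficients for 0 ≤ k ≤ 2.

H_0 ≅ Z,  H_1 ≅ Z/2,  H_2 = 0.

Fix the vertex order A < B < D < E < F < G and write every simplex with vertices in increasing order. Then dim K = 2 and the simplices of K are:

  0-simplices (6): A, B, D, E, F, G
  1-simplices (15): AB, AD, AE, AF, AG, BD, BE, BF, BG, DE, DF, DG, EF, EG, FG
  2-simplices (10): ABE, ABG, ADF, ADG, AEF, BDE, BDF, BFG, DEG, EFG

so the chain groups are C_0 ≅ Z^6, C_1 ≅ Z^15, C_2 ≅ Z^10.

Boundary ∂_1: C_1 → C_0 is given by ∂[p,q] = [q] − [p].
This gives a 6×15 integer matrix of rank 5; reducing to Smith normal form yields diagonal entries (1,1,1,1,1).

Boundary ∂_2: C_2 → C_1 sends each 2-simplex [p,q,r] to [q,r] − [p,r] + [p,q]. For instance
  ∂AEF = EF − AF + AE,
  ∂BDF = DF − BF + BD.
As a 15×10 matrix over Z this has rank 10, with invariant factors (1,1,1,1,1,1,1,1,1,2).

Reading off H_k = ker ∂_k / im ∂_{k+1}:

  H_0: rank C_0 − rank ∂_1 = 6 − 5 = 1, and the invariant factors of ∂_1 are all 1, so H_0 ≅ Z.
  H_1: rank ker ∂_1 − rank ∂_2 = (15 − 5) − 10 = 0, and ∂_2 has invariant factor 2 > 1, so H_1 ≅ Z/2.
  H_2: rank ker ∂_2 − rank ∂_3 = (10 − 10) − 0 = 0, and there is no ∂_3, so H_2 ≅ 0.

As a check, the Euler characteristic is 6 − 15 + 10 = 1, which agrees with 1 − 0 + 0 = 1.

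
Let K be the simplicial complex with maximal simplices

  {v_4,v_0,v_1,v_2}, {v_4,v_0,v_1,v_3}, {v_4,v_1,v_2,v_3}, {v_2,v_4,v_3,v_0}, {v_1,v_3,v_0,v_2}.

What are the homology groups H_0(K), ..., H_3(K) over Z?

H_0 ≅ Z,  H_1 = 0,  H_2 = 0,  H_3 ≅ Z.

We work with the vertex ordering v_0 < v_1 < v_2 < v_3 < v_4. The simplices of K, each written with vertices in increasing order, are:

  0-simplices (5): [v_0], [v_1], [v_2], [v_3], [v_4]
  1-simplices (10): [v_0,v_1], [v_0,v_2], [v_0,v_3], [v_0,v_4], [v_1,v_2], [v_1,v_3], [v_1,v_4], [v_2,v_3], [v_2,v_4], [v_3,v_4]
  2-simplices (10): [v_0,v_1,v_2], [v_0,v_1,v_3], [v_0,v_1,v_4], [v_0,v_2,v_3], [v_0,v_2,v_4], [v_0,v_3,v_4], [v_1,v_2,v_3], [v_1,v_2,v_4], [v_1,v_3,v_4], [v_2,v_3,v_4]
  3-simplices (5): [v_0,v_1,v_2,v_3], [v_0,v_1,v_2,v_4], [v_0,v_1,v_3,v_4], [v_0,v_2,v_3,v_4], [v_1,v_2,v_3,v_4]

Hence C_0 ≅ Z^5, C_1 ≅ Z^10, C_2 ≅ Z^10, C_3 ≅ Z^5.

The boundary map ∂_1: C_1 → C_0 is given by ∂[p,q] = [q] − [p]. For instance
  ∂[v_2,v_4] = [v_4] − [v_2].
As a 5×10 matrix over Z this has rank 4, with invariant factors (1,1,1,1).

∂_2: C_2 → C_1 acts by ∂[p,q,r] = [q,r] − [p,r] + [p,q]. For instance
  ∂[v_2,v_3,v_4] = [v_3,v_4] − [v_2,v_4] + [v_2,v_3],
  ∂[v_1,v_2,v_3] = [v_2,v_3] − [v_1,v_3] + [v_1,v_2].
The 10×10 boundary matrix has rank 6 and Smith normal form diag(1,1,1,1,1,1).

The boundary map ∂_3: C_3 → C_2 sends each 3-simplex σ to the alternating sum Σ_i (−1)^i (σ with its i-th vertex removed). For instance
  ∂[v_1,v_2,v_3,v_4] = [v_2,v_3,v_4] − [v_1,v_3,v_4] + [v_1,v_2,v_4] − [v_1,v_2,v_3],
  ∂[v_0,v_2,v_3,v_4] = [v_2,v_3,v_4] − [v_0,v_3,v_4] + [v_0,v_2,v_4] − [v_0,v_2,v_3].
The resulting 10×5 matrix has rank 4, and its Smith normal form has invariant factors (1,1,1,1).

Reading off H_k = ker ∂_k / im ∂_{k+1}:

  H_0: rank C_0 − rank ∂_1 = 5 − 4 = 1, and the invariant factors of ∂_1 are all 1, so H_0 = Z.
  H_1: rank ker ∂_1 − rank ∂_2 = (10 − 4) − 6 = 0, and the invariant factors of ∂_2 are all 1, so H_1 = 0.
  H_2: rank ker ∂_2 − rank ∂_3 = (10 − 6) − 4 = 0, and the invariant factors of ∂_3 are all 1, so H_2 = 0.
  H_3: rank ker ∂_3 − rank ∂_4 = (5 − 4) − 0 = 1, and there is no ∂_4, so H_3 = Z.

(K is a triangulation of the 3-sphere S^3.)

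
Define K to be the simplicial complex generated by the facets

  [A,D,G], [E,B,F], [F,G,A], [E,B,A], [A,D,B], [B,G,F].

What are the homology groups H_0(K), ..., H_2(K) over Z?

H_0 ≅ Z,  H_1 ≅ Z,  H_2 = 0.

Fix the vertex order A < B < D < E < F < G and write every simplex with vertices in increasing order. Then dim K = 2 and the simplices of K are:

  0-simplices (6): A, B, D, E, F, G
  1-simplices (12): AB, AD, AE, AF, AG, BD, BE, BF, BG, DG, EF, FG
  2-simplices (6): ABD, ABE, ADG, AFG, BEF, BFG

so the chain groups are C_0 ≅ Z^6, C_1 ≅ Z^12, C_2 ≅ Z^6.

The boundary map ∂_1: C_1 → C_0 is given by ∂[p,q] = [q] − [p].
This gives a 6×12 integer matrix of rank 5; reducing to Smith normal form yields diagonal entries (1,1,1,1,1).

The boundary map ∂_2: C_2 → C_1 acts by ∂[p,q,r] = [q,r] − [p,r] + [p,q]. For instance
  ∂ABD = BD − AD + AB,
  ∂ADG = DG − AG + AD.
The 12×6 boundary matrix has rank 6 and Smith normal form diag(1,1,1,1,1,1).

Now H_k = ker ∂_k / im ∂_{k+1}, so:

  H_0: rank C_0 − rank ∂_1 = 6 − 5 = 1, and the invariant factors of ∂_1 are all 1, so H_0 = Z.
  H_1: rank ker ∂_1 − rank ∂_2 = (12 − 5) − 6 = 1, and the invariant factors of ∂_2 are all 1, so H_1 = Z.
  H_2: rank ker ∂_2 − rank ∂_3 = (6 − 6) − 0 = 0, and there is no ∂_3, so H_2 = 0.

(K is a triangulation of the cylinder S^1 x I.)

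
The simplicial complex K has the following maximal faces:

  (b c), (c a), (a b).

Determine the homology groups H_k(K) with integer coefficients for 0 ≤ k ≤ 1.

Order the vertices as a < b < c. Listing each simplex with vertices in this order, K has dimension 1 with simplices:

  0-simplices (3): a, b, c
  1-simplices (3): ab, ac, bc

so the chain groups are C_0 ≅ Z^3, C_1 ≅ Z^3.

Boundary ∂_1: C_1 → C_0 is given by ∂[p,q] = [q] − [p]. For instance
  ∂ab = b − a.
The 3×3 boundary matrix has rank 2 and Smith normal form diag(1,1).

Reading off H_k = ker ∂_k / im ∂_{k+1}:

  H_0: rank C_0 − rank ∂_1 = 3 − 2 = 1, and the invariant factors of ∂_1 are all 1, so H_0 = Z.
  H_1: rank ker ∂_1 − rank ∂_2 = (3 − 2) − 0 = 1, and there is no ∂_2, so H_1 = Z.

As a check, the Euler characteristic is 3 − 3 = 0, which agrees with 1 − 1 = 0.
(K is a triangulation of the circle S^1.)

H_0 ≅ Z,  H_1 ≅ Z.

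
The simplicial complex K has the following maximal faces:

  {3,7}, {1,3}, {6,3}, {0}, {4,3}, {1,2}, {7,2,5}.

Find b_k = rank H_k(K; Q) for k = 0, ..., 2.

We work with the vertex ordering 0 < 1 < 2 < 3 < 4 < 5 < 6 < 7. The simplices of K, each written with vertices in increasing order, are:

  0-simplices (8): [0], [1], [2], [3], [4], [5], [6], [7]
  1-simplices (8): [1,2], [1,3], [2,5], [2,7], [3,4], [3,6], [3,7], [5,7]
  2-simplices (1): [2,5,7]

giving chain groups C_0 ≅ Z^8, C_1 ≅ Z^8, C_2 ≅ Z^1.

∂_1: C_1 → C_0 is given by ∂[p,q] = [q] − [p].
The 8×8 boundary matrix has rank 6 and Smith normal form diag(1,1,1,1,1,1).

The boundary map ∂_2: C_2 → C_1 sends each 2-simplex [p,q,r] to [q,r] − [p,r] + [p,q]. For instance
  ∂[2,5,7] = [5,7] − [2,7] + [2,5].
This gives a 8×1 integer matrix of rank 1; reducing to Smith normal form yields diagonal entries (1).

Reading off H_k = ker ∂_k / im ∂_{k+1}:

  H_0: rank C_0 − rank ∂_1 = 8 − 6 = 2, and the invariant factors of ∂_1 are all 1, so H_0 ≅ Z^2.
  H_1: rank ker ∂_1 − rank ∂_2 = (8 − 6) − 1 = 1, and the invariant factors of ∂_2 are all 1, so H_1 ≅ Z.
  H_2: rank ker ∂_2 − rank ∂_3 = (1 − 1) − 0 = 0, and there is no ∂_3, so H_2 ≅ 0.

As a check, the Euler characteristic is 8 − 8 + 1 = 1, which agrees with 2 − 1 + 0 = 1.

Hence the Betti numbers are b_0 = 2, b_1 = 1, b_2 = 0.

b_0 = 2, b_1 = 1, b_2 = 0.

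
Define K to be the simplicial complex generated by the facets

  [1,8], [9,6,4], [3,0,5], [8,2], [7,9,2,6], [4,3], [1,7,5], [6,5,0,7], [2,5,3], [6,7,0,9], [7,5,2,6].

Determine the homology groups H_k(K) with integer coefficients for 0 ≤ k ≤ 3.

We work with the vertex ordering 0 < 1 < 2 < 3 < 4 < 5 < 6 < 7 < 8 < 9. The simplices of K, each written with vertices in increasing order, are:

  0-simplices (10): [0], [1], [2], [3], [4], [5], [6], [7], [8], [9]
  1-simplices (23): [0,3], [0,5], [0,6], [0,7], [0,9], [1,5], [1,7], [1,8], [2,3], [2,5], [2,6], [2,7], [2,8], [2,9], [3,4], [3,5], [4,6], [4,9], [5,6], [5,7], [6,7], [6,9], [7,9]
  2-simplices (16): [0,3,5], [0,5,6], [0,5,7], [0,6,7], [0,6,9], [0,7,9], [1,5,7], [2,3,5], [2,5,6], [2,5,7], [2,6,7], [2,6,9], [2,7,9], [4,6,9], [5,6,7], [6,7,9]
  3-simplices (4): [0,5,6,7], [0,6,7,9], [2,5,6,7], [2,6,7,9]

Hence C_0 ≅ Z^10, C_1 ≅ Z^23, C_2 ≅ Z^16, C_3 ≅ Z^4.

The boundary map ∂_1: C_1 → C_0 is given by ∂[p,q] = [q] − [p]. For instance
  ∂[6,9] = [9] − [6].
The resulting 10×23 matrix has rank 9, and its Smith normal form has invariant factors (1,1,1,1,1,1,1,1,1).

Boundary ∂_2: C_2 → C_1 sends each 2-simplex [p,q,r] to [q,r] − [p,r] + [p,q]. For instance
  ∂[5,6,7] = [6,7] − [5,7] + [5,6],
  ∂[6,7,9] = [7,9] − [6,9] + [6,7].
As a 23×16 matrix over Z this has rank 12, with invariant factors (1,1,1,1,1,1,1,1,1,1,1,1).

The boundary map ∂_3: C_3 → C_2 sends each 3-simplex σ to the alternating sum Σ_i (−1)^i (σ with its i-th vertex removed). For instance
  ∂[0,6,7,9] = [6,7,9] − [0,7,9] + [0,6,9] − [0,6,7],
  ∂[2,5,6,7] = [5,6,7] − [2,6,7] + [2,5,7] − [2,5,6].
The resulting 16×4 matrix has rank 4, and its Smith normal form has invariant factors (1,1,1,1).

Now H_k = ker ∂_k / im ∂_{k+1}, so:

  H_0: rank C_0 − rank ∂_1 = 10 − 9 = 1, and the invariant factors of ∂_1 are all 1, so H_0 = Z.
  H_1: rank ker ∂_1 − rank ∂_2 = (23 − 9) − 12 = 2, and the invariant factors of ∂_2 are all 1, so H_1 = Z^2.
  H_2: rank ker ∂_2 − rank ∂_3 = (16 − 12) − 4 = 0, and the invariant factors of ∂_3 are all 1, so H_2 = 0.
  H_3: rank ker ∂_3 − rank ∂_4 = (4 − 4) − 0 = 0, and there is no ∂_4, so H_3 = 0.

H_0 ≅ Z,  H_1 ≅ Z^2,  H_2 = 0,  H_3 = 0.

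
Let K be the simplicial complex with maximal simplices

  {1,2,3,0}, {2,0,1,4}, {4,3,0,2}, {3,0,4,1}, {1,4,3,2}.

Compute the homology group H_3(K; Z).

Fix the vertex order 0 < 1 < 2 < 3 < 4 and write every simplex with vertices in increasing order. Then dim K = 3 and the simplices of K are:

  0-simplices (5): [0], [1], [2], [3], [4]
  1-simplices (10): [0,1], [0,2], [0,3], [0,4], [1,2], [1,3], [1,4], [2,3], [2,4], [3,4]
  2-simplices (10): [0,1,2], [0,1,3], [0,1,4], [0,2,3], [0,2,4], [0,3,4], [1,2,3], [1,2,4], [1,3,4], [2,3,4]
  3-simplices (5): [0,1,2,3], [0,1,2,4], [0,1,3,4], [0,2,3,4], [1,2,3,4]

so the chain groups are C_0 ≅ Z^5, C_1 ≅ Z^10, C_2 ≅ Z^10, C_3 ≅ Z^5.

∂_1: C_1 → C_0 sends each edge [p,q] (with p < q) to q − p.
The 5×10 boundary matrix has rank 4 and Smith normal form diag(1,1,1,1).

The boundary map ∂_2: C_2 → C_1 acts by ∂[p,q,r] = [q,r] − [p,r] + [p,q]. For instance
  ∂[0,2,3] = [2,3] − [0,3] + [0,2],
  ∂[0,2,4] = [2,4] − [0,4] + [0,2].
The resulting 10×10 matrix has rank 6, and its Smith normal form has invariant factors (1,1,1,1,1,1).

∂_3: C_3 → C_2 sends each 3-simplex σ to the alternating sum Σ_i (−1)^i (σ with its i-th vertex removed). For instance
  ∂[0,1,2,3] = [1,2,3] − [0,2,3] + [0,1,3] − [0,1,2],
  ∂[0,2,3,4] = [2,3,4] − [0,3,4] + [0,2,4] − [0,2,3].
As a 10×5 matrix over Z this has rank 4, with invariant factors (1,1,1,1).

Now H_k = ker ∂_k / im ∂_{k+1}, so:

  H_3: rank ker ∂_3 − rank ∂_4 = (5 − 4) − 0 = 1, and there is no ∂_4, so H_3 = Z.

H_3 = Z.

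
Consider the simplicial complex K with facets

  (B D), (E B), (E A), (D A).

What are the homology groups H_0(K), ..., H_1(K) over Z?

H_0 ≅ Z,  H_1 ≅ Z.

Order the vertices as A < B < D < E. Listing each simplex with vertices in this order, K has dimension 1 with simplices:

  0-simplices (4): A, B, D, E
  1-simplices (4): AD, AE, BD, BE

so the chain groups are C_0 ≅ Z^4, C_1 ≅ Z^4.

∂_1: C_1 → C_0 is given by ∂[p,q] = [q] − [p]. For instance
  ∂BD = D − B.
The 4×4 boundary matrix has rank 3 and Smith normal form diag(1,1,1).

Now H_k = ker ∂_k / im ∂_{k+1}, so:

  H_0: rank C_0 − rank ∂_1 = 4 − 3 = 1, and the invariant factors of ∂_1 are all 1, so H_0 = Z.
  H_1: rank ker ∂_1 − rank ∂_2 = (4 − 3) − 0 = 1, and there is no ∂_2, so H_1 = Z.

As a check, the Euler characteristic is 4 − 4 = 0, which agrees with 1 − 1 = 0.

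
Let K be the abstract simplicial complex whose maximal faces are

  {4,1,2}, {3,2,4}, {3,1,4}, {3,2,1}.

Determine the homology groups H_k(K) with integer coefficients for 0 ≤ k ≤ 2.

Order the vertices as 1 < 2 < 3 < 4. Listing each simplex with vertices in this order, K has dimension 2 with simplices:

  0-simplices (4): [1], [2], [3], [4]
  1-simplices (6): [1,2], [1,3], [1,4], [2,3], [2,4], [3,4]
  2-simplices (4): [1,2,3], [1,2,4], [1,3,4], [2,3,4]

giving chain groups C_0 ≅ Z^4, C_1 ≅ Z^6, C_2 ≅ Z^4.

The boundary map ∂_1: C_1 → C_0 sends each edge [p,q] (with p < q) to q − p. For instance
  ∂[3,4] = [4] − [3].
This gives a 4×6 integer matrix of rank 3; reducing to Smith normal form yields diagonal entries (1,1,1).

Boundary ∂_2: C_2 → C_1 sends each 2-simplex [p,q,r] to [q,r] − [p,r] + [p,q]. For instance
  ∂[1,2,4] = [2,4] − [1,4] + [1,2],
  ∂[1,3,4] = [3,4] − [1,4] + [1,3].
As a 6×4 matrix over Z this has rank 3, with invariant factors (1,1,1).

Computing H_k = (kernel of ∂_k) / (image of ∂_{k+1}):

  H_0: rank C_0 − rank ∂_1 = 4 − 3 = 1, and the invariant factors of ∂_1 are all 1, so H_0 ≅ Z.
  H_1: rank ker ∂_1 − rank ∂_2 = (6 − 3) − 3 = 0, and the invariant factors of ∂_2 are all 1, so H_1 ≅ 0.
  H_2: rank ker ∂_2 − rank ∂_3 = (4 − 3) − 0 = 1, and there is no ∂_3, so H_2 ≅ Z.

H_0 ≅ Z,  H_1 = 0,  H_2 ≅ Z.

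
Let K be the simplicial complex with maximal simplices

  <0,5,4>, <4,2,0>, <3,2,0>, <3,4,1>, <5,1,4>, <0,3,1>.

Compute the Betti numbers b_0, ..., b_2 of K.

b_0 = 1, b_1 = 1, b_2 = 0.

Take the total order 0 < 1 < 2 < 3 < 4 < 5 on the vertex set. Then K (dimension 2) consists of the simplices:

  0-simplices (6): [0], [1], [2], [3], [4], [5]
  1-simplices (12): [0,1], [0,2], [0,3], [0,4], [0,5], [1,3], [1,4], [1,5], [2,3], [2,4], [3,4], [4,5]
  2-simplices (6): [0,1,3], [0,2,3], [0,2,4], [0,4,5], [1,3,4], [1,4,5]

giving chain groups C_0 ≅ Z^6, C_1 ≅ Z^12, C_2 ≅ Z^6.

Boundary ∂_1: C_1 → C_0 is given by ∂[p,q] = [q] − [p].
The resulting 6×12 matrix has rank 5, and its Smith normal form has invariant factors (1,1,1,1,1).

Boundary ∂_2: C_2 → C_1 sends each 2-simplex [p,q,r] to [q,r] − [p,r] + [p,q]. For instance
  ∂[0,4,5] = [4,5] − [0,5] + [0,4],
  ∂[1,4,5] = [4,5] − [1,5] + [1,4].
The resulting 12×6 matrix has rank 6, and its Smith normal form has invariant factors (1,1,1,1,1,1).

Computing H_k = (kernel of ∂_k) / (image of ∂_{k+1}):

  H_0: rank C_0 − rank ∂_1 = 6 − 5 = 1, and the invariant factors of ∂_1 are all 1, so H_0 ≅ Z.
  H_1: rank ker ∂_1 − rank ∂_2 = (12 − 5) − 6 = 1, and the invariant factors of ∂_2 are all 1, so H_1 ≅ Z.
  H_2: rank ker ∂_2 − rank ∂_3 = (6 − 6) − 0 = 0, and there is no ∂_3, so H_2 ≅ 0.

Hence the Betti numbers are b_0 = 1, b_1 = 1, b_2 = 0.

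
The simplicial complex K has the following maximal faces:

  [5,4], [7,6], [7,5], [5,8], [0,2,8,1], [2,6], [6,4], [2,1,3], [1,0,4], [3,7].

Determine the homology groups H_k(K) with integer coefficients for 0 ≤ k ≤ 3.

K has 9 vertices, 17 edges, 6 triangles, 1 3-simplex.
rank ∂_0 = 0, rank ∂_1 = 8 ⇒ b_0 = 9 − 0 − 8 = 1; all invariant factors of ∂_1 are 1 so no torsion. So H_0 ≅ Z.
rank ∂_1 = 8, rank ∂_2 = 5 ⇒ b_1 = 17 − 8 − 5 = 4; all invariant factors of ∂_2 are 1 so no torsion. So H_1 ≅ Z^4.
rank ∂_2 = 5, rank ∂_3 = 1 ⇒ b_2 = 6 − 5 − 1 = 0; all invariant factors of ∂_3 are 1 so no torsion. So H_2 ≅ 0.
rank ∂_3 = 1, rank ∂_4 = 0 ⇒ b_3 = 1 − 1 − 0 = 0. So H_3 ≅ 0.

H_0 = Z,  H_1 = Z^4,  H_2 = 0,  H_3 = 0.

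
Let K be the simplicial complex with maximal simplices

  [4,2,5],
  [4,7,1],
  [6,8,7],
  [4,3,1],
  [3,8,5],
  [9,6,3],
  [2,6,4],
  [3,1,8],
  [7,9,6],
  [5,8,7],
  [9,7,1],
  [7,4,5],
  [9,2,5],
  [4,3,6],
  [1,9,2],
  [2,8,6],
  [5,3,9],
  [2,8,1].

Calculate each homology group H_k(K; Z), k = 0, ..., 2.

H_0 = Z,  H_1 = Z^2,  H_2 = Z.

Fix the vertex order 1 < 2 < 3 < 4 < 5 < 6 < 7 < 8 < 9 and write every simplex with vertices in increasing order. Then dim K = 2 and the simplices of K are:

  0-simplices (9): [1], [2], [3], [4], [5], [6], [7], [8], [9]
  1-simplices (27): (27 of them)
  2-simplices (18): [1,2,8], [1,2,9], [1,3,4], [1,3,8], [1,4,7], [1,7,9], [2,4,5], [2,4,6], [2,5,9], [2,6,8], [3,4,6], [3,5,8], [3,5,9], [3,6,9], [4,5,7], [5,7,8], [6,7,8], [6,7,9]

so the chain groups are C_0 ≅ Z^9, C_1 ≅ Z^27, C_2 ≅ Z^18.

∂_1: C_1 → C_0 maps an edge to its endpoints' difference, ∂[p,q] = q − p.
As a 9×27 matrix over Z this has rank 8, with invariant factors (1,1,1,1,1,1,1,1).

The boundary map ∂_2: C_2 → C_1 acts by ∂[p,q,r] = [q,r] − [p,r] + [p,q]. For instance
  ∂[4,5,7] = [5,7] − [4,7] + [4,5],
  ∂[3,5,9] = [5,9] − [3,9] + [3,5].
This gives a 27×18 integer matrix of rank 17; reducing to Smith normal form yields diagonal entries (1,1,1,1,1,1,1,1,1,1,1,1,1,1,1,1,1).

Reading off H_k = ker ∂_k / im ∂_{k+1}:

  H_0: rank C_0 − rank ∂_1 = 9 − 8 = 1, and the invariant factors of ∂_1 are all 1, so H_0 ≅ Z.
  H_1: rank ker ∂_1 − rank ∂_2 = (27 − 8) − 17 = 2, and the invariant factors of ∂_2 are all 1, so H_1 ≅ Z^2.
  H_2: rank ker ∂_2 − rank ∂_3 = (18 − 17) − 0 = 1, and there is no ∂_3, so H_2 ≅ Z.

As a check, the Euler characteristic is 9 − 27 + 18 = 0, which agrees with 1 − 2 + 1 = 0.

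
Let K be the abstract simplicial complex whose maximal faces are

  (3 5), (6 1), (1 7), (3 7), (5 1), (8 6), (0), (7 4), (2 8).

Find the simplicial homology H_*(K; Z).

H_0 = Z^2,  H_1 = Z.

Order the vertices as 0 < 1 < 2 < 3 < 4 < 5 < 6 < 7 < 8. Listing each simplex with vertices in this order, K has dimension 1 with simplices:

  0-simplices (9): [0], [1], [2], [3], [4], [5], [6], [7], [8]
  1-simplices (8): [1,5], [1,6], [1,7], [2,8], [3,5], [3,7], [4,7], [6,8]

so the chain groups are C_0 ≅ Z^9, C_1 ≅ Z^8.

Boundary ∂_1: C_1 → C_0 sends each edge [p,q] (with p < q) to q − p.
As a 9×8 matrix over Z this has rank 7, with invariant factors (1,1,1,1,1,1,1).

Now H_k = ker ∂_k / im ∂_{k+1}, so:

  H_0: rank C_0 − rank ∂_1 = 9 − 7 = 2, and the invariant factors of ∂_1 are all 1, so H_0 = Z^2.
  H_1: rank ker ∂_1 − rank ∂_2 = (8 − 7) − 0 = 1, and there is no ∂_2, so H_1 = Z.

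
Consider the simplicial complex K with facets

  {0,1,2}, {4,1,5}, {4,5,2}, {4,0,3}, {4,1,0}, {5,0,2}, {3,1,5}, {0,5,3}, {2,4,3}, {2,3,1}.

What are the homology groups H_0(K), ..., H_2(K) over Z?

We work with the vertex ordering 0 < 1 < 2 < 3 < 4 < 5. The simplices of K, each written with vertices in increasing order, are:

  0-simplices (6): [0], [1], [2], [3], [4], [5]
  1-simplices (15): [0,1], [0,2], [0,3], [0,4], [0,5], [1,2], [1,3], [1,4], [1,5], [2,3], [2,4], [2,5], [3,4], [3,5], [4,5]
  2-simplices (10): [0,1,2], [0,1,4], [0,2,5], [0,3,4], [0,3,5], [1,2,3], [1,3,5], [1,4,5], [2,3,4], [2,4,5]

giving chain groups C_0 ≅ Z^6, C_1 ≅ Z^15, C_2 ≅ Z^10.

∂_1: C_1 → C_0 is given by ∂[p,q] = [q] − [p]. For instance
  ∂[1,4] = [4] − [1].
This gives a 6×15 integer matrix of rank 5; reducing to Smith normal form yields diagonal entries (1,1,1,1,1).

The boundary map ∂_2: C_2 → C_1 acts by ∂[p,q,r] = [q,r] − [p,r] + [p,q]. For instance
  ∂[0,3,5] = [3,5] − [0,5] + [0,3],
  ∂[1,4,5] = [4,5] − [1,5] + [1,4].
As a 15×10 matrix over Z this has rank 10, with invariant factors (1,1,1,1,1,1,1,1,1,2).

Now H_k = ker ∂_k / im ∂_{k+1}, so:

  H_0: rank C_0 − rank ∂_1 = 6 − 5 = 1, and the invariant factors of ∂_1 are all 1, so H_0 ≅ Z.
  H_1: rank ker ∂_1 − rank ∂_2 = (15 − 5) − 10 = 0, and ∂_2 has invariant factor 2 > 1, so H_1 ≅ Z/2.
  H_2: rank ker ∂_2 − rank ∂_3 = (10 − 10) − 0 = 0, and there is no ∂_3, so H_2 ≅ 0.

H_0 ≅ Z,  H_1 ≅ Z/2,  H_2 = 0.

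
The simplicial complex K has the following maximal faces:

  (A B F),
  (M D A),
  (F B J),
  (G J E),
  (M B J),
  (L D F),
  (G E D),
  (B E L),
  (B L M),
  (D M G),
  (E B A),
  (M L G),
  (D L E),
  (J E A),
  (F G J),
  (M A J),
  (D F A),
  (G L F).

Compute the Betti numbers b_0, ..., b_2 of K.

Order the vertices as A < B < D < E < F < G < J < L < M. Listing each simplex with vertices in this order, K has dimension 2 with simplices:

  0-simplices (9): A, B, D, E, F, G, J, L, M
  1-simplices (27): AB, AD, AE, AF, AJ, AM, BE, BF, BJ, BL, BM, DE, DF, DG, DL, DM, EG, EJ, EL, FG, FJ, FL, GJ, GL, GM, JM, LM
  2-simplices (18): ABE, ABF, ADF, ADM, AEJ, AJM, BEL, BFJ, BJM, BLM, DEG, DEL, DFL, DGM, EGJ, FGJ, FGL, GLM

so the chain groups are C_0 ≅ Z^9, C_1 ≅ Z^27, C_2 ≅ Z^18.

Boundary ∂_1: C_1 → C_0 is given by ∂[p,q] = [q] − [p].
The 9×27 boundary matrix has rank 8 and Smith normal form diag(1,1,1,1,1,1,1,1).

Boundary ∂_2: C_2 → C_1 sends each 2-simplex [p,q,r] to [q,r] − [p,r] + [p,q]. For instance
  ∂BLM = LM − BM + BL,
  ∂GLM = LM − GM + GL.
As a 27×18 matrix over Z this has rank 18, with invariant factors (1,1,1,1,1,1,1,1,1,1,1,1,1,1,1,1,1,2).

Now H_k = ker ∂_k / im ∂_{k+1}, so:

  H_0: rank C_0 − rank ∂_1 = 9 − 8 = 1, and the invariant factors of ∂_1 are all 1, so H_0 ≅ Z.
  H_1: rank ker ∂_1 − rank ∂_2 = (27 − 8) − 18 = 1, and ∂_2 has invariant factor 2 > 1, so H_1 ≅ Z ⊕ Z/2Z.
  H_2: rank ker ∂_2 − rank ∂_3 = (18 − 18) − 0 = 0, and there is no ∂_3, so H_2 ≅ 0.

As a check, the Euler characteristic is 9 − 27 + 18 = 0, which agrees with 1 − 1 + 0 = 0.
(K is a triangulation of the Klein bottle.)

Hence the Betti numbers are b_0 = 1, b_1 = 1, b_2 = 0.

b_0 = 1, b_1 = 1, b_2 = 0.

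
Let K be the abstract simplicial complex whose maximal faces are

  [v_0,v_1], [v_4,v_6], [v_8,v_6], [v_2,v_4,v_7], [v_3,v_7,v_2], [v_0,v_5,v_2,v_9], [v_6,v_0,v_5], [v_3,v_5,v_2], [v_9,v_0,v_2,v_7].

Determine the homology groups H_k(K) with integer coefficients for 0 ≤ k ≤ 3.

We work with the vertex ordering v_0 < v_1 < v_2 < v_3 < v_4 < v_5 < v_6 < v_7 < v_8 < v_9. The simplices of K, each written with vertices in increasing order, are:

  0-simplices (10): [v_0], [v_1], [v_2], [v_3], [v_4], [v_5], [v_6], [v_7], [v_8], [v_9]
  1-simplices (19): (19 of them)
  2-simplices (11): (11 of them)
  3-simplices (2): [v_0,v_2,v_5,v_9], [v_0,v_2,v_7,v_9]

Hence C_0 ≅ Z^10, C_1 ≅ Z^19, C_2 ≅ Z^11, C_3 ≅ Z^2.

Boundary ∂_1: C_1 → C_0 maps an edge to its endpoints' difference, ∂[p,q] = q − p. For instance
  ∂[v_0,v_1] = [v_1] − [v_0].
This gives a 10×19 integer matrix of rank 9; reducing to Smith normal form yields diagonal entries (1,1,1,1,1,1,1,1,1).

Boundary ∂_2: C_2 → C_1 maps a triangle to the signed sum of its edges. For instance
  ∂[v_0,v_5,v_9] = [v_5,v_9] − [v_0,v_9] + [v_0,v_5],
  ∂[v_2,v_3,v_7] = [v_3,v_7] − [v_2,v_7] + [v_2,v_3].
As a 19×11 matrix over Z this has rank 9, with invariant factors (1,1,1,1,1,1,1,1,1).

∂_3: C_3 → C_2 sends each 3-simplex σ to the alternating sum Σ_i (−1)^i (σ with its i-th vertex removed). For instance
  ∂[v_0,v_2,v_5,v_9] = [v_2,v_5,v_9] − [v_0,v_5,v_9] + [v_0,v_2,v_9] − [v_0,v_2,v_5],
  ∂[v_0,v_2,v_7,v_9] = [v_2,v_7,v_9] − [v_0,v_7,v_9] + [v_0,v_2,v_9] − [v_0,v_2,v_7].
The resulting 11×2 matrix has rank 2, and its Smith normal form has invariant factors (1,1).

Reading off H_k = ker ∂_k / im ∂_{k+1}:

  H_0: rank C_0 − rank ∂_1 = 10 − 9 = 1, and the invariant factors of ∂_1 are all 1, so H_0 ≅ Z.
  H_1: rank ker ∂_1 − rank ∂_2 = (19 − 9) − 9 = 1, and the invariant factors of ∂_2 are all 1, so H_1 ≅ Z.
  H_2: rank ker ∂_2 − rank ∂_3 = (11 − 9) − 2 = 0, and the invariant factors of ∂_3 are all 1, so H_2 ≅ 0.
  H_3: rank ker ∂_3 − rank ∂_4 = (2 − 2) − 0 = 0, and there is no ∂_4, so H_3 ≅ 0.

H_0 = Z,  H_1 = Z,  H_2 = 0,  H_3 = 0.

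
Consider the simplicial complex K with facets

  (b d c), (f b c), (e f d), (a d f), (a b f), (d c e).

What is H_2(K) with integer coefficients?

H_2 ≅ 0.

We work with the vertex ordering a < b < c < d < e < f. The simplices of K, each written with vertices in increasing order, are:

  0-simplices (6): a, b, c, d, e, f
  1-simplices (12): ab, ad, af, bc, bd, bf, cd, ce, cf, de, df, ef
  2-simplices (6): abf, adf, bcd, bcf, cde, def

Hence C_0 ≅ Z^6, C_1 ≅ Z^12, C_2 ≅ Z^6.

The boundary map ∂_1: C_1 → C_0 is given by ∂[p,q] = [q] − [p].
As a 6×12 matrix over Z this has rank 5, with invariant factors (1,1,1,1,1).

Boundary ∂_2: C_2 → C_1 maps a triangle to the signed sum of its edges. For instance
  ∂bcf = cf − bf + bc,
  ∂adf = df − af + ad.
The 12×6 boundary matrix has rank 6 and Smith normal form diag(1,1,1,1,1,1).

Computing H_k = (kernel of ∂_k) / (image of ∂_{k+1}):

  H_2: rank ker ∂_2 − rank ∂_3 = (6 − 6) − 0 = 0, and there is no ∂_3, so H_2 ≅ 0.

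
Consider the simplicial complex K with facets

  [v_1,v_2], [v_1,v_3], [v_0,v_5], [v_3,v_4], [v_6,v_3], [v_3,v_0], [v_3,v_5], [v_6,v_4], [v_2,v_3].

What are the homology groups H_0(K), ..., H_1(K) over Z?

H_0 ≅ Z,  H_1 ≅ Z^3.

Fix the vertex order v_0 < v_1 < v_2 < v_3 < v_4 < v_5 < v_6 and write every simplex with vertices in increasing order. Then dim K = 1 and the simplices of K are:

  0-simplices (7): [v_0], [v_1], [v_2], [v_3], [v_4], [v_5], [v_6]
  1-simplices (9): [v_0,v_3], [v_0,v_5], [v_1,v_2], [v_1,v_3], [v_2,v_3], [v_3,v_4], [v_3,v_5], [v_3,v_6], [v_4,v_6]

giving chain groups C_0 ≅ Z^7, C_1 ≅ Z^9.

Boundary ∂_1: C_1 → C_0 maps an edge to its endpoints' difference, ∂[p,q] = q − p.
This gives a 7×9 integer matrix of rank 6; reducing to Smith normal form yields diagonal entries (1,1,1,1,1,1).

From H_k ≅ ker(∂_k) / im(∂_{k+1}) we obtain:

  H_0: rank C_0 − rank ∂_1 = 7 − 6 = 1, and the invariant factors of ∂_1 are all 1, so H_0 ≅ Z.
  H_1: rank ker ∂_1 − rank ∂_2 = (9 − 6) − 0 = 3, and there is no ∂_2, so H_1 ≅ Z^3.

As a check, the Euler characteristic is 7 − 9 = -2, which agrees with 1 − 3 = -2.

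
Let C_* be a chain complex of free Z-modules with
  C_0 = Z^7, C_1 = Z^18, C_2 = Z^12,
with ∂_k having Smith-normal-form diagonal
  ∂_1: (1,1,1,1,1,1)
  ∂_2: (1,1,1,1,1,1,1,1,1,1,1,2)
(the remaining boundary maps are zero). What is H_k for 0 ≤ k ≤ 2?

H_0 = Z,  H_1 = Z/2,  H_2 = 0.

H_0: b_0 = 7 − 0 − 6 = 1; torsion from ∂_1 factors > 1: none. So H_0 = Z.
H_1: b_1 = 18 − 6 − 12 = 0; torsion from ∂_2 factors > 1: [2]. So H_1 = Z/2.
H_2: b_2 = 12 − 12 − 0 = 0; torsion from ∂_3 factors > 1: none. So H_2 = 0.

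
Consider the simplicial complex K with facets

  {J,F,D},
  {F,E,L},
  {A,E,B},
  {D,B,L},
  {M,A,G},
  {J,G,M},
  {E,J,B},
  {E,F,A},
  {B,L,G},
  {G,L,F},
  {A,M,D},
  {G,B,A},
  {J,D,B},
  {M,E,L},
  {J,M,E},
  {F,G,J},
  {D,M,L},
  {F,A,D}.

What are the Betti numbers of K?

We work with the vertex ordering A < B < D < E < F < G < J < L < M. The simplices of K, each written with vertices in increasing order, are:

  0-simplices (9): A, B, D, E, F, G, J, L, M
  1-simplices (27): AB, AD, AE, AF, AG, AM, BD, BE, BG, BJ, BL, DF, DJ, DL, DM, EF, EJ, EL, EM, FG, FJ, FL, GJ, GL, GM, JM, LM
  2-simplices (18): ABE, ABG, ADF, ADM, AEF, AGM, BDJ, BDL, BEJ, BGL, DFJ, DLM, EFL, EJM, ELM, FGJ, FGL, GJM

so the chain groups are C_0 ≅ Z^9, C_1 ≅ Z^27, C_2 ≅ Z^18.

Boundary ∂_1: C_1 → C_0 is given by ∂[p,q] = [q] − [p].
The 9×27 boundary matrix has rank 8 and Smith normal form diag(1,1,1,1,1,1,1,1).

Boundary ∂_2: C_2 → C_1 sends each 2-simplex [p,q,r] to [q,r] − [p,r] + [p,q]. For instance
  ∂ELM = LM − EM + EL,
  ∂AGM = GM − AM + AG.
As a 27×18 matrix over Z this has rank 17, with invariant factors (1,1,1,1,1,1,1,1,1,1,1,1,1,1,1,1,1).

Computing H_k = (kernel of ∂_k) / (image of ∂_{k+1}):

  H_0: rank C_0 − rank ∂_1 = 9 − 8 = 1, and the invariant factors of ∂_1 are all 1, so H_0 = Z.
  H_1: rank ker ∂_1 − rank ∂_2 = (27 − 8) − 17 = 2, and the invariant factors of ∂_2 are all 1, so H_1 = Z^2.
  H_2: rank ker ∂_2 − rank ∂_3 = (18 − 17) − 0 = 1, and there is no ∂_3, so H_2 = Z.

Hence the Betti numbers are b_0 = 1, b_1 = 2, b_2 = 1.

b_0 = 1, b_1 = 2, b_2 = 1.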